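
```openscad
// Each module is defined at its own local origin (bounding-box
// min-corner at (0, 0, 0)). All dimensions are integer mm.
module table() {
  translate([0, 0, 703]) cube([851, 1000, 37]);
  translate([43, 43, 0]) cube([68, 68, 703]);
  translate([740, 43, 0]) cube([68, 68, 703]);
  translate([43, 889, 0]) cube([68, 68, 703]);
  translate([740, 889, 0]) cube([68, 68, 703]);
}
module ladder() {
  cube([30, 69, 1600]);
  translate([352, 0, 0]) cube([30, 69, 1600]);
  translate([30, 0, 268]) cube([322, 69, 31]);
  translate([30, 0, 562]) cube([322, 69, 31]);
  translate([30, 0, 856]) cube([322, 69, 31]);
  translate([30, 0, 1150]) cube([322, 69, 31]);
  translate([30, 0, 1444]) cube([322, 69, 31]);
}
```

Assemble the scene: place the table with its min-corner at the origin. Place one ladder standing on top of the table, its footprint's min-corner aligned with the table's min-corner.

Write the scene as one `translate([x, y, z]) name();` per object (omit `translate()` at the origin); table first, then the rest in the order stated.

table();
translate([0, 0, 740]) ladder();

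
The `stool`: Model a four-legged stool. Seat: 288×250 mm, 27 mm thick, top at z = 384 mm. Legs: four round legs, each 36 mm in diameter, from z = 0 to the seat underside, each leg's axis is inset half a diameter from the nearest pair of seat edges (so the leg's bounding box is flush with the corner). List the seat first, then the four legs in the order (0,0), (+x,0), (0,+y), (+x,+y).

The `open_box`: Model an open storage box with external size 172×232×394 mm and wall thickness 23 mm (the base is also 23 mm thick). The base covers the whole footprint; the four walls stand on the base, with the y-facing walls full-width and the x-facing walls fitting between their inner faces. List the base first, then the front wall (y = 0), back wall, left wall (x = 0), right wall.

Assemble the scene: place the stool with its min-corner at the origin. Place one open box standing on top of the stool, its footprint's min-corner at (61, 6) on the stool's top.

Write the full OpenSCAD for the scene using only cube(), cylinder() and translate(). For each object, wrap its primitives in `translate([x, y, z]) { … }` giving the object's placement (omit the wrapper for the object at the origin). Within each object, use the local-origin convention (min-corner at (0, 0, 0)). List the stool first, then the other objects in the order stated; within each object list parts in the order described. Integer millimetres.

translate([0, 0, 357]) cube([288, 250, 27]);
translate([18, 18, 0]) cylinder(h = 357, r = 18);
translate([270, 18, 0]) cylinder(h = 357, r = 18);
translate([18, 232, 0]) cylinder(h = 357, r = 18);
translate([270, 232, 0]) cylinder(h = 357, r = 18);
translate([61, 6, 384]) {
  cube([172, 232, 23]);
  translate([0, 0, 23]) cube([172, 23, 371]);
  translate([0, 209, 23]) cube([172, 23, 371]);
  translate([0, 23, 23]) cube([23, 186, 371]);
  translate([149, 23, 23]) cube([23, 186, 371]);
}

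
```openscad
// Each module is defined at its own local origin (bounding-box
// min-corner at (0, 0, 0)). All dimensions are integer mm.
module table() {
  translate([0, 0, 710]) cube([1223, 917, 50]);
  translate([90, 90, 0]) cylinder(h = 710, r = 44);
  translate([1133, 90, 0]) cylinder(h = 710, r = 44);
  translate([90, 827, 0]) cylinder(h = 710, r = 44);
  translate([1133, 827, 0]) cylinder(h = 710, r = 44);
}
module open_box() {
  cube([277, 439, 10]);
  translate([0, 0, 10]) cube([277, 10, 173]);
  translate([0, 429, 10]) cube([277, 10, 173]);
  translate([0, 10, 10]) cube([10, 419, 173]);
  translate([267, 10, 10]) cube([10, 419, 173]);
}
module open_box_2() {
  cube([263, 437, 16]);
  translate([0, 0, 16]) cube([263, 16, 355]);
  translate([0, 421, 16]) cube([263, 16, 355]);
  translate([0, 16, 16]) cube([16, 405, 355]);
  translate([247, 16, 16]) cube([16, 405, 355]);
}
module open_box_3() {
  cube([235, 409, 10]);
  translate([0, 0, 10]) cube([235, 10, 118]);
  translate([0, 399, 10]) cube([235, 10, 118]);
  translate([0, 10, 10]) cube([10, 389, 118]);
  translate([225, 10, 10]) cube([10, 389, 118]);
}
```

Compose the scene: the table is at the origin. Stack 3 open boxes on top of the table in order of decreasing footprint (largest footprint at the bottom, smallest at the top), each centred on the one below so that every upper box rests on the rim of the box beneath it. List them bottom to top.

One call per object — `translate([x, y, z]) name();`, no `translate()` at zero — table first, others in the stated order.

table();
translate([473, 239, 760]) open_box();
translate([480, 240, 943]) open_box_2();
translate([494, 254, 1314]) open_box_3();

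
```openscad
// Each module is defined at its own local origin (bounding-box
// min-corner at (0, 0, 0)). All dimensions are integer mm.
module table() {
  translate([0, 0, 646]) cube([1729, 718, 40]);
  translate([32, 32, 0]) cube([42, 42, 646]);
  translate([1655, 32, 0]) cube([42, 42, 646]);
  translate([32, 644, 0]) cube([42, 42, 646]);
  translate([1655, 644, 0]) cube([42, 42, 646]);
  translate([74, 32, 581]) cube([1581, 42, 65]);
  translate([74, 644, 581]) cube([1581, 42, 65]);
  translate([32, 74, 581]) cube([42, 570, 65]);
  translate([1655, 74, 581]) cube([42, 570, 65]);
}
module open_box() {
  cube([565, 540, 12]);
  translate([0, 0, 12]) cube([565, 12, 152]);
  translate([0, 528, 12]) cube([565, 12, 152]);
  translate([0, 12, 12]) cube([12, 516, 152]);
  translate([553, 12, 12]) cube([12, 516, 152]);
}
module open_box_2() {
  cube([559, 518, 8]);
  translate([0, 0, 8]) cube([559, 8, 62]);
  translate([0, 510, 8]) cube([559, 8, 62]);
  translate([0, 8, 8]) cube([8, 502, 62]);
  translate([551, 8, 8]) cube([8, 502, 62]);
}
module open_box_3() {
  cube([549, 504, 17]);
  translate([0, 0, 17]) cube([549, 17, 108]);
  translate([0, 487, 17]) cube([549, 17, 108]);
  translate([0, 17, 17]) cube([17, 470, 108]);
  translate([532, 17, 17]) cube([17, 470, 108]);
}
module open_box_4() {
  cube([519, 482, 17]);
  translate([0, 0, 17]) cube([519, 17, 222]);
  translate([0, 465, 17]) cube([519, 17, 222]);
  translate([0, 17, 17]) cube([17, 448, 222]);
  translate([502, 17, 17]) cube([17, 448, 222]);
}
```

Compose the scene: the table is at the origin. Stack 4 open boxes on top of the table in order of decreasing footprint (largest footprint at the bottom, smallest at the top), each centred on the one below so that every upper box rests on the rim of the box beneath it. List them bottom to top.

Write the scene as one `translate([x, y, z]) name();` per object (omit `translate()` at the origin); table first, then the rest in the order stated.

table();
translate([582, 89, 686]) open_box();
translate([585, 100, 850]) open_box_2();
translate([590, 107, 920]) open_box_3();
translate([605, 118, 1045]) open_box_4();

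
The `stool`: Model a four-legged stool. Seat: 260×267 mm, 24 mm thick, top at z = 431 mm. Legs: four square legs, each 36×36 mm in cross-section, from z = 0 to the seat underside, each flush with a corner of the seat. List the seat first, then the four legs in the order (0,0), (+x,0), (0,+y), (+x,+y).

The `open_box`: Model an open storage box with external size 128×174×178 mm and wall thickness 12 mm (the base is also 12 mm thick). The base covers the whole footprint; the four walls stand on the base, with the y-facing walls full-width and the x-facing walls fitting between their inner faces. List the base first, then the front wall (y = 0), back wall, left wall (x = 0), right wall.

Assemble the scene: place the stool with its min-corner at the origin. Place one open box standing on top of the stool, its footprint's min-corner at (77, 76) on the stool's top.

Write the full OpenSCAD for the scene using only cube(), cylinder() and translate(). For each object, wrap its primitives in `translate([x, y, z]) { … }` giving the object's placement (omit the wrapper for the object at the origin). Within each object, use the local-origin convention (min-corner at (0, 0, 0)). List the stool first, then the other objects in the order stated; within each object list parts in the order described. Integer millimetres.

translate([0, 0, 407]) cube([260, 267, 24]);
cube([36, 36, 407]);
translate([224, 0, 0]) cube([36, 36, 407]);
translate([0, 231, 0]) cube([36, 36, 407]);
translate([224, 231, 0]) cube([36, 36, 407]);
translate([77, 76, 431]) {
  cube([128, 174, 12]);
  translate([0, 0, 12]) cube([128, 12, 166]);
  translate([0, 162, 12]) cube([128, 12, 166]);
  translate([0, 12, 12]) cube([12, 150, 166]);
  translate([116, 12, 12]) cube([12, 150, 166]);
}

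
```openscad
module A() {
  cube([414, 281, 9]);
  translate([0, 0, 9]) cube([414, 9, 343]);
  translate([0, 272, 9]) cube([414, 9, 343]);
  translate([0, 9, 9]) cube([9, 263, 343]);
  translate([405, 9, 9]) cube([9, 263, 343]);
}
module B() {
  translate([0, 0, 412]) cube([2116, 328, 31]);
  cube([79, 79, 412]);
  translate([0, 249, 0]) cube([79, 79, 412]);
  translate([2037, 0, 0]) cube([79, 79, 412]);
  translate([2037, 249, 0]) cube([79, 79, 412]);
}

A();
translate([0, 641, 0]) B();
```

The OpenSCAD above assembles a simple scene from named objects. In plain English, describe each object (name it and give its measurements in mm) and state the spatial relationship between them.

A is an open-topped rectangular box: outside dimensions 414×281×352 mm, with a uniform wall and base thickness of 9 mm. The base is a full 414×281 slab on the floor; four walls sit on top of the base. The front and back walls (the −y and +y sides) span the full width; the two side walls fit between them.

B is a bench: a 2116×328 mm seat slab, 31 mm thick, top at z = 443 mm, on four 79×79 mm square legs flush with the seat corners and standing on z = 0.

The bench is on the floor beside the open box on its +y side.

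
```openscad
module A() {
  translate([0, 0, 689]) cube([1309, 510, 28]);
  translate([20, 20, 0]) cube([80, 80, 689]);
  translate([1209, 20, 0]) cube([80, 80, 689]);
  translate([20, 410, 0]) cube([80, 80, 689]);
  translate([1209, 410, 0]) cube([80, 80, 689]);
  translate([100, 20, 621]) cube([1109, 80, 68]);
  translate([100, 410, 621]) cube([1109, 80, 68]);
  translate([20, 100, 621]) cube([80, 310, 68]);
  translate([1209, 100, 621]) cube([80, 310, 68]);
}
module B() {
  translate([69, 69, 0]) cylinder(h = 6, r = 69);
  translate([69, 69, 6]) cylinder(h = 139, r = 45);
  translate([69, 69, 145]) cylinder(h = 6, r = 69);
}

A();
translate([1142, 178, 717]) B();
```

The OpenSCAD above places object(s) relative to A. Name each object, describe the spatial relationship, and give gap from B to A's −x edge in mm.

A is a table. B is a spool. The spool is on top of the table. The gap from the spool to the table's −x edge is 1142 mm.

The spool's min-x is at 1142; the table's min-x is 0; gap = 1142 mm.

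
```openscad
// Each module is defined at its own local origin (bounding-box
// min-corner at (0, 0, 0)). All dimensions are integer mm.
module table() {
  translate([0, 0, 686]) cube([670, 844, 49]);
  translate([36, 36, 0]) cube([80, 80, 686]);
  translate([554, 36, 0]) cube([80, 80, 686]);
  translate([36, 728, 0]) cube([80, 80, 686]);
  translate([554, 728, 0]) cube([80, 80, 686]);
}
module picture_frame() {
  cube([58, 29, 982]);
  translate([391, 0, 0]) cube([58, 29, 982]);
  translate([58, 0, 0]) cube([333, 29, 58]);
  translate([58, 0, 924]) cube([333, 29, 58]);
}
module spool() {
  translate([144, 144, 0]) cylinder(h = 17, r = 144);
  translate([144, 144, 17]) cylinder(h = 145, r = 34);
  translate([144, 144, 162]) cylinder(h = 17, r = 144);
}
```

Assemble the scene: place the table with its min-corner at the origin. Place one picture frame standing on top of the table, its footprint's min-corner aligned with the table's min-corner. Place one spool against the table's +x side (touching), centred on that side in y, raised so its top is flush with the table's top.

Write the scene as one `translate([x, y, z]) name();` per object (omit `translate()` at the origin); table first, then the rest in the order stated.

table();
translate([0, 0, 735]) picture_frame();
translate([670, 278, 556]) spool();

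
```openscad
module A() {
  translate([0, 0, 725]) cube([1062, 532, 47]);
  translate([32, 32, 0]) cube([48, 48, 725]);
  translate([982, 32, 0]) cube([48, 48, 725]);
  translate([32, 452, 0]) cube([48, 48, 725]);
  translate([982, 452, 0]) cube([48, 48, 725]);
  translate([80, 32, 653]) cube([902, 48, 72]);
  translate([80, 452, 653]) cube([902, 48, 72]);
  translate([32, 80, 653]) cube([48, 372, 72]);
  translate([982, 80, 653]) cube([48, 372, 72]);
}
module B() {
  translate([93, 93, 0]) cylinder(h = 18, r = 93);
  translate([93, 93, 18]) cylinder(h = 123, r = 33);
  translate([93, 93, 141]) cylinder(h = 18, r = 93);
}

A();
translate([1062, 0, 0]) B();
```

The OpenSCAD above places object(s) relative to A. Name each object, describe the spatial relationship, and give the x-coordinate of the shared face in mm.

A is a table. B is a spool. The spool is against the table's +x side, with their −y faces flush. The x-coordinate of the shared face is 1062 mm.

The table's +x face and the spool's −x face are both at x = 1062 mm.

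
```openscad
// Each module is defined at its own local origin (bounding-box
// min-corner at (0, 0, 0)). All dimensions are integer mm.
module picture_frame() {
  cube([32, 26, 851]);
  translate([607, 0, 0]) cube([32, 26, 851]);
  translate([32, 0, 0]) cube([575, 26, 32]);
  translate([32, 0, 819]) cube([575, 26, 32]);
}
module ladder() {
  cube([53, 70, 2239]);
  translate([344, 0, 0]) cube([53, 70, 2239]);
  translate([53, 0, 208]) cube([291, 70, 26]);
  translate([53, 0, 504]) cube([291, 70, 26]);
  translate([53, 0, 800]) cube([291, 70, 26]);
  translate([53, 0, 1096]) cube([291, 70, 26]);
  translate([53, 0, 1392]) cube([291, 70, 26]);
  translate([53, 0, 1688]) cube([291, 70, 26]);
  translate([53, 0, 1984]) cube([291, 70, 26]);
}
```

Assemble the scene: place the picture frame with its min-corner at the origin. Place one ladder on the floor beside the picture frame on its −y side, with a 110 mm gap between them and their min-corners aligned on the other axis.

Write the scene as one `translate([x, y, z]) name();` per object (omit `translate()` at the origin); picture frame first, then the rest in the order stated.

picture_frame();
translate([0, -180, 0]) ladder();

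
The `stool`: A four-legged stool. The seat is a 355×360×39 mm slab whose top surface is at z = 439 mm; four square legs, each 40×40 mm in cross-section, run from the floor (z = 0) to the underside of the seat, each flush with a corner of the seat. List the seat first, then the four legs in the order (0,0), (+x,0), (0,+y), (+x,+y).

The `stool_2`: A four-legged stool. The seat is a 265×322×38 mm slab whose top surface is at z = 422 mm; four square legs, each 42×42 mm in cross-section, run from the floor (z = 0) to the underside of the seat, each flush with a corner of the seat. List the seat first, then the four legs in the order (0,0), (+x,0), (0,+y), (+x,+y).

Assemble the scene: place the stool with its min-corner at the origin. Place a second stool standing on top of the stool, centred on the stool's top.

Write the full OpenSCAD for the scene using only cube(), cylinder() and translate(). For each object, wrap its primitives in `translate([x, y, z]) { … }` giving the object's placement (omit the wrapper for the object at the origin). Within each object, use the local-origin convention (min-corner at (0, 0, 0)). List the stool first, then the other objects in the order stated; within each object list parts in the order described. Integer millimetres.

translate([0, 0, 400]) cube([355, 360, 39]);
cube([40, 40, 400]);
translate([315, 0, 0]) cube([40, 40, 400]);
translate([0, 320, 0]) cube([40, 40, 400]);
translate([315, 320, 0]) cube([40, 40, 400]);
translate([45, 19, 439]) {
  translate([0, 0, 384]) cube([265, 322, 38]);
  cube([42, 42, 384]);
  translate([223, 0, 0]) cube([42, 42, 384]);
  translate([0, 280, 0]) cube([42, 42, 384]);
  translate([223, 280, 0]) cube([42, 42, 384]);
}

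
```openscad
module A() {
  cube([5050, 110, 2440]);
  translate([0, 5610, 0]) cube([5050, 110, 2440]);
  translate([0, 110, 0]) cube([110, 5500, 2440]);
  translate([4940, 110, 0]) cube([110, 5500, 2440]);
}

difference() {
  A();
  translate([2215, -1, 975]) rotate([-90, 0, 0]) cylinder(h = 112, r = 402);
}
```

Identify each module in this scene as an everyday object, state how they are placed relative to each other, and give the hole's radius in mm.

A is a house frame. The house frame has a circular hole through its front wall. The hole's radius is 402 mm.

The subtracted cylinder has r = 402 mm.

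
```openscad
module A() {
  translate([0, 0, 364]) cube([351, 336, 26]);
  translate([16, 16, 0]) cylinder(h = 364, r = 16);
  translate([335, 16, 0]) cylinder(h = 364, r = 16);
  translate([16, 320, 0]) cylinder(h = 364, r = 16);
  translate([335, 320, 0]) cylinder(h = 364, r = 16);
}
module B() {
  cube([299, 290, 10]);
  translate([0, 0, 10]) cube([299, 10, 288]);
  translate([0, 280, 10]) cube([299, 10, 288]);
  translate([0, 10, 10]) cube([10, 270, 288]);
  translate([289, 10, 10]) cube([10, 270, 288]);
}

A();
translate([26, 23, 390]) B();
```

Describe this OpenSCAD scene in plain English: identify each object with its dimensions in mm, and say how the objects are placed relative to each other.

A is a four-legged stool. The seat is 351×336 mm, 26 mm thick, top at z = 390 mm. It stands on four round legs, each 32 mm in diameter, from z = 0 to the seat underside, each leg's axis is inset half a diameter from the nearest pair of seat edges (so the leg's bounding box is flush with the corner).

B is an open-topped rectangular box: outside dimensions 299×290×298 mm, with a uniform wall and base thickness of 10 mm. The base is a full 299×290 slab on the floor; four walls sit on top of the base. The front and back walls (the −y and +y sides) span the full width; the two side walls fit between them.

The open box is on top of the stool, centred.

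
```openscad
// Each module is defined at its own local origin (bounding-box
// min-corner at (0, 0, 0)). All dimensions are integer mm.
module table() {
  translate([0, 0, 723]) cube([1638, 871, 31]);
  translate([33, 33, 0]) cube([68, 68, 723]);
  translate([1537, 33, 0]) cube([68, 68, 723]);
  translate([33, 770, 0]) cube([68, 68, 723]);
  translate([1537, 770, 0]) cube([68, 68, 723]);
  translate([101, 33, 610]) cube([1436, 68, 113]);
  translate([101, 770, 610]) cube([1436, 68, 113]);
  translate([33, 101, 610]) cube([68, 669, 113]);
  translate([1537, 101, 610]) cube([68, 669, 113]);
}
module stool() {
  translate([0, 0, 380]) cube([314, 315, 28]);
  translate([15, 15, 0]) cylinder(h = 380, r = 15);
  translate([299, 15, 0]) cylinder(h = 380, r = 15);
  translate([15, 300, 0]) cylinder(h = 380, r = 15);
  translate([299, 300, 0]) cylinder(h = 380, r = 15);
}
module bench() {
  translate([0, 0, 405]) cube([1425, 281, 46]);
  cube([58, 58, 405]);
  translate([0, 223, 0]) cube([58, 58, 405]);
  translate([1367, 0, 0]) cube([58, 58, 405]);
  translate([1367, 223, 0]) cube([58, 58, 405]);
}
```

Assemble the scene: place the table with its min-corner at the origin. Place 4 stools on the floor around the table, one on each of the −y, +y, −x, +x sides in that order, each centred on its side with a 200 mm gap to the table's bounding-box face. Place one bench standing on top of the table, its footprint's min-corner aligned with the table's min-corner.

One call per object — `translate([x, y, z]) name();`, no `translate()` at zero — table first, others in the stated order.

table();
translate([662, -515, 0]) stool();
translate([662, 1071, 0]) stool();
translate([-514, 278, 0]) stool();
translate([1838, 278, 0]) stool();
translate([0, 0, 754]) bench();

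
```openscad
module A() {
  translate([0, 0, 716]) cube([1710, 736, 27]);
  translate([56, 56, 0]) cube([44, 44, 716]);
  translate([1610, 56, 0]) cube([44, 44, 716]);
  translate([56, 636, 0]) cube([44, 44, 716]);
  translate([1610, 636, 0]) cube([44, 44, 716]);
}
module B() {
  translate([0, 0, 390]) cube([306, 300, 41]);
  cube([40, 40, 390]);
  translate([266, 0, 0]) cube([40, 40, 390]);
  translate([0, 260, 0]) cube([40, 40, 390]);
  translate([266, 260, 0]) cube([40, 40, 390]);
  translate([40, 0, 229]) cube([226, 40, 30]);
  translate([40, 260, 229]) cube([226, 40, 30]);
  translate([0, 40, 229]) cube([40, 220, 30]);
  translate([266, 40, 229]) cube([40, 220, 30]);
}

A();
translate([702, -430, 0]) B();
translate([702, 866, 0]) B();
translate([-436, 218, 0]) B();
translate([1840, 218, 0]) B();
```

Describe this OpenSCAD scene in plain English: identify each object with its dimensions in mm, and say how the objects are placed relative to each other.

A is a rectangular dining table. The top is 1710×736×27 mm with its upper surface at z = 743 mm. It stands on four 44×44 mm square legs, each inset 56 mm from the nearest pair of top edges, running from the floor to the underside of the top.

B is a four-legged stool. The seat is a 306×300×41 mm slab whose top surface is at z = 431 mm; four square legs, each 40×40 mm in cross-section, run from the floor (z = 0) to the underside of the seat, each flush with a corner of the seat. Four stretchers, 40 mm wide and 30 mm tall, connect adjacent legs with their undersides at z = 229 mm, each running between the inner faces of the legs it joins and aligned with the legs' outer faces on the other axis.

Four stools sit around the table at the −y, +y, −x, +x sides.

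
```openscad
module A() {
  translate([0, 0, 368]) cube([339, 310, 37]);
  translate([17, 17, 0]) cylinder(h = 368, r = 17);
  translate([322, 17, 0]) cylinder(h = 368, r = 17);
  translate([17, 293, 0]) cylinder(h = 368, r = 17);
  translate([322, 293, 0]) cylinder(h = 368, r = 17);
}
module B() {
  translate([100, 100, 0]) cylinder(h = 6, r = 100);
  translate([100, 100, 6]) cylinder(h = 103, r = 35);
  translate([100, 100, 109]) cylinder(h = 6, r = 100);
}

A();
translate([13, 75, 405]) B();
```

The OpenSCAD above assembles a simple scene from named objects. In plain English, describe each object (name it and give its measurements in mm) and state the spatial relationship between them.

A is a four-legged stool. The seat is a 339×310×37 mm slab whose top surface is at z = 405 mm; four round legs, each 34 mm in diameter, run from the floor (z = 0) to the underside of the seat, each leg's axis is inset half a diameter from the nearest pair of seat edges (so the leg's bounding box is flush with the corner).

B is a spool: two coaxial disc flanges of radius 100 mm and thickness 6 mm, joined by a core cylinder of radius 35 mm and height 103 mm. The lower flange rests on z = 0 and the three cylinders share a vertical axis.

The spool is on top of the stool.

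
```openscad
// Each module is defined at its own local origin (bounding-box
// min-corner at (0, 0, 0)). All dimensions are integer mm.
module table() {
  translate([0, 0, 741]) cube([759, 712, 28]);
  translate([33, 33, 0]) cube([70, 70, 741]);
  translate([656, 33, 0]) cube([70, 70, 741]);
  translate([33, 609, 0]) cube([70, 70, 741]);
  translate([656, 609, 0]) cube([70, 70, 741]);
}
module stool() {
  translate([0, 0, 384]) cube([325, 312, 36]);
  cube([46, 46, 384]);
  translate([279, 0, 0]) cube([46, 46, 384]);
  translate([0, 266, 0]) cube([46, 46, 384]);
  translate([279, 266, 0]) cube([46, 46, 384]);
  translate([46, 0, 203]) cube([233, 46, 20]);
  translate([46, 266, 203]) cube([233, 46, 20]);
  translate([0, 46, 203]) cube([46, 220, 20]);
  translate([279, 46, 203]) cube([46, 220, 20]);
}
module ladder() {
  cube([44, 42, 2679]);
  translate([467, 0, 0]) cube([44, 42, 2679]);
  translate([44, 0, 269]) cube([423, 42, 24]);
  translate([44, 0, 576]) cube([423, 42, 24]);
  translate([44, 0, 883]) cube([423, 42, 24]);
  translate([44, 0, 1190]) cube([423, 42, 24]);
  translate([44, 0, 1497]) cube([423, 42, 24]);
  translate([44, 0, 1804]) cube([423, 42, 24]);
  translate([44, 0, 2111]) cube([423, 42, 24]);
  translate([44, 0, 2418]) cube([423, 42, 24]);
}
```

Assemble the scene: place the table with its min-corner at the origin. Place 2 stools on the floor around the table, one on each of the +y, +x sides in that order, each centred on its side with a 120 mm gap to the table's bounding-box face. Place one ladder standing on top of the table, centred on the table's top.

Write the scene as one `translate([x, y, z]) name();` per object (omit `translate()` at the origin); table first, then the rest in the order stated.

table();
translate([217, 832, 0]) stool();
translate([879, 200, 0]) stool();
translate([124, 335, 769]) ladder();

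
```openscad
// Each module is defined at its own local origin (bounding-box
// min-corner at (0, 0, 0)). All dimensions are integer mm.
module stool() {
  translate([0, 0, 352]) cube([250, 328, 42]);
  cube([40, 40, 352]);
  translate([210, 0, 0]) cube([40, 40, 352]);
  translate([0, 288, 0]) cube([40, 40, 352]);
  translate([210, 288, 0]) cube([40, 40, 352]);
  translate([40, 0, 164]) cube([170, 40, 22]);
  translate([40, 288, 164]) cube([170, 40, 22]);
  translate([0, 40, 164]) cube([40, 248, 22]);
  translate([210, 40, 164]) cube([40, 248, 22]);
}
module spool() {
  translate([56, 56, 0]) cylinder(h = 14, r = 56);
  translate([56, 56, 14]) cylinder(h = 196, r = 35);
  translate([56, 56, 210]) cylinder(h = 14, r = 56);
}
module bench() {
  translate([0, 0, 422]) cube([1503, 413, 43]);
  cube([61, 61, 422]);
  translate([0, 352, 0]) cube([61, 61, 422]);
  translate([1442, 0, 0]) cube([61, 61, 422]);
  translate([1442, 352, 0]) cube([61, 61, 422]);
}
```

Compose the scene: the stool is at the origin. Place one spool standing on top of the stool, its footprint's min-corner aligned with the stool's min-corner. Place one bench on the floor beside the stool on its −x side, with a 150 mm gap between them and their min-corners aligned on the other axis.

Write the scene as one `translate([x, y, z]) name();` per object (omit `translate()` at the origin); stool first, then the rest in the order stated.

stool();
translate([0, 0, 394]) spool();
translate([-1653, 0, 0]) bench();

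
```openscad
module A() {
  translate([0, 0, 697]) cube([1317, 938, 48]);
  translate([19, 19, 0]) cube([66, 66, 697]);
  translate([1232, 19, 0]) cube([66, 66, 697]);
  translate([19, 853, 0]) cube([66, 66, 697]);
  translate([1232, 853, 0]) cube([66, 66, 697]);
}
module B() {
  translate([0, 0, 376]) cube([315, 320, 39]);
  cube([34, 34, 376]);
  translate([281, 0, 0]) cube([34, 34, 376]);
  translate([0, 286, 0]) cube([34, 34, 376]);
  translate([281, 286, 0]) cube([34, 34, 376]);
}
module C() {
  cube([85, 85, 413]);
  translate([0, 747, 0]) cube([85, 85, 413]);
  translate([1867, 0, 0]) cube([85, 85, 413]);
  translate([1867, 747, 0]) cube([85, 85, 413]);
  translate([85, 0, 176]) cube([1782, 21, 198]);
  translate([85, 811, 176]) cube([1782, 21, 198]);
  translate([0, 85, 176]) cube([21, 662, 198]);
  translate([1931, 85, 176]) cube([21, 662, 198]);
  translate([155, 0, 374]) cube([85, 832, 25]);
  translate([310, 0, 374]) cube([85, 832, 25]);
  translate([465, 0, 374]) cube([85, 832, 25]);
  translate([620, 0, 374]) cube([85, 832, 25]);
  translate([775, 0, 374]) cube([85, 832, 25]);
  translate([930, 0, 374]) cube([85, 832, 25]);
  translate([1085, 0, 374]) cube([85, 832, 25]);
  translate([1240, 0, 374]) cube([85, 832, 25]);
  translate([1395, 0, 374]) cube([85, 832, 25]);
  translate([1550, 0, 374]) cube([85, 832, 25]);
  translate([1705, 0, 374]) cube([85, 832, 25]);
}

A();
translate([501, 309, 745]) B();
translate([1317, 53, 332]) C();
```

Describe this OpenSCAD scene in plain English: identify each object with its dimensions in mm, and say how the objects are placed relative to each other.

A is a table: top 1317 mm (x) × 938 mm (y), 48 mm thick, upper face at z = 745 mm, on four 66×66 mm square legs, each inset 19 mm from the nearest pair of top edges, running from z = 0 to the bottom of the top.

B is a four-legged stool. The seat is a 315×320×39 mm slab whose top surface is at z = 415 mm; four square legs, each 34×34 mm in cross-section, run from the floor (z = 0) to the underside of the seat, each flush with a corner of the seat.

C is a bed frame 1952 mm long (x) by 832 mm wide (y). Four 85×85 mm corner posts, 413 mm tall, at the corners of the footprint. Four rails of 21 mm thickness and 198 mm height run between adjacent posts with their undersides at z = 176 mm, their outer faces flush with the outside of the frame (the two x-running rails run between the posts' inner faces; the two y-running rails run between the posts' inner faces). 11 slats, each 85 mm wide (x) and 25 mm thick, lie across the top of the two x-running rails, running the full 832 mm width of the frame in y; the slats are evenly spaced along x between the inner faces of the end posts with equal gaps (rounded down to the nearest mm) at the −x end and between each pair — any rounding remainder accumulates at the +x end.

The stool is on top of the table, centred. The bed frame is beside the table with their tops flush at z = 745.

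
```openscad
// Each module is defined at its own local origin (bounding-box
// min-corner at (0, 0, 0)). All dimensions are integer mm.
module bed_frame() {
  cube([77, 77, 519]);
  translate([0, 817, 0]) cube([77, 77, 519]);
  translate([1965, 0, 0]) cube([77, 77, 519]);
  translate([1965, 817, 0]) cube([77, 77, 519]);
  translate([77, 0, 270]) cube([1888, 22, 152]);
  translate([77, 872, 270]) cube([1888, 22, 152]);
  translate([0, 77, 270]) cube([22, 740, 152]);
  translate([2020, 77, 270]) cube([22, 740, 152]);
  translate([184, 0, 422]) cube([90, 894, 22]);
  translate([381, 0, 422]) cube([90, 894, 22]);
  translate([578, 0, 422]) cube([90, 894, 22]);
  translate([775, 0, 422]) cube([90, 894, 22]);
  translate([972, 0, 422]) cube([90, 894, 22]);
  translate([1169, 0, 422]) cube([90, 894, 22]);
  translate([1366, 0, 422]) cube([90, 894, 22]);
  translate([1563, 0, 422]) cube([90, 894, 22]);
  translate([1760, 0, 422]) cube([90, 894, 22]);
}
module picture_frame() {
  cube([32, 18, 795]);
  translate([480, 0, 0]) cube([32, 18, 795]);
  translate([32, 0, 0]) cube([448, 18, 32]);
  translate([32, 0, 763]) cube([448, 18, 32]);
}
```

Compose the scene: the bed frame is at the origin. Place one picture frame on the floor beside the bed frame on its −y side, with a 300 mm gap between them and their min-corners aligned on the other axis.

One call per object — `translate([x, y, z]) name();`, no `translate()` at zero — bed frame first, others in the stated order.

bed_frame();
translate([0, -318, 0]) picture_frame();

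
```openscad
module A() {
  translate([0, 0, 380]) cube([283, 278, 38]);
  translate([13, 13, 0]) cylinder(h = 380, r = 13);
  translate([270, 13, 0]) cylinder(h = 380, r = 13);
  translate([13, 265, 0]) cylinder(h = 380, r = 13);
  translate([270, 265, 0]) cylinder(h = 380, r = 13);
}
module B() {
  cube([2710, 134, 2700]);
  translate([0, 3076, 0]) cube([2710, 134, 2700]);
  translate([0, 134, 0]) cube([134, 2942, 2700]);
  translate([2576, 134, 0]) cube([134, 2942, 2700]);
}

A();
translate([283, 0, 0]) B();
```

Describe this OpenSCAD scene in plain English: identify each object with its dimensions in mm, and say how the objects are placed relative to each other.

A is a simple wooden stool: a rectangular seat 283 mm (x) by 278 mm (y), 38 mm thick, top face at z = 418 mm, on four round legs, each 26 mm in diameter. The legs rest on z = 0, each leg's axis is inset half a diameter from the nearest pair of seat edges (so the leg's bounding box is flush with the corner).

B is the wall frame of a small rectangular building: four walls, each 2700 mm tall and 134 mm thick, enclosing a footprint 2710 mm (x) by 3210 mm (y) outside-to-outside, with no floor or roof. The front and back walls (the −y and +y sides) span the full width; the two side walls fit between them.

The house frame is against the stool's +x side, with their −y faces flush.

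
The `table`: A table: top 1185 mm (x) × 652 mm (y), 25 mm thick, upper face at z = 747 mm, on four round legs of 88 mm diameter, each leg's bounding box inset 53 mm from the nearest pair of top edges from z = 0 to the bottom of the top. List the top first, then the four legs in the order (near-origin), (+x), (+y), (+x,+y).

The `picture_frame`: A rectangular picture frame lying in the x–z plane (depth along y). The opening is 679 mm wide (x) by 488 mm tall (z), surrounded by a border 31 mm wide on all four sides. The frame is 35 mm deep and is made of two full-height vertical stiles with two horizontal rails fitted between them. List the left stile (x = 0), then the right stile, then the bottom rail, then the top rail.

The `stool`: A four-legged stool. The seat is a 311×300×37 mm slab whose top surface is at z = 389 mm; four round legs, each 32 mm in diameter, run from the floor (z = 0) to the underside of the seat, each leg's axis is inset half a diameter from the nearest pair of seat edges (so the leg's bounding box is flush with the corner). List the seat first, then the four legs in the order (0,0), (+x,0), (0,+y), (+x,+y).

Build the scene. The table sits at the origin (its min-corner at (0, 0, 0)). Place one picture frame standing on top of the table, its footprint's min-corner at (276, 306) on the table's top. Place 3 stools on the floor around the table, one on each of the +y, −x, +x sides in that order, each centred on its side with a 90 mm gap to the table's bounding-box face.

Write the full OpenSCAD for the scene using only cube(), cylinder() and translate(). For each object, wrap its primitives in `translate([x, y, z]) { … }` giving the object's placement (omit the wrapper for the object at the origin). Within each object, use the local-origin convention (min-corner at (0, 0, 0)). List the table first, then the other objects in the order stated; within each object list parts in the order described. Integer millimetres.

translate([0, 0, 722]) cube([1185, 652, 25]);
translate([97, 97, 0]) cylinder(h = 722, r = 44);
translate([1088, 97, 0]) cylinder(h = 722, r = 44);
translate([97, 555, 0]) cylinder(h = 722, r = 44);
translate([1088, 555, 0]) cylinder(h = 722, r = 44);
translate([276, 306, 747]) {
  cube([31, 35, 550]);
  translate([710, 0, 0]) cube([31, 35, 550]);
  translate([31, 0, 0]) cube([679, 35, 31]);
  translate([31, 0, 519]) cube([679, 35, 31]);
}
translate([437, 742, 0]) {
  translate([0, 0, 352]) cube([311, 300, 37]);
  translate([16, 16, 0]) cylinder(h = 352, r = 16);
  translate([295, 16, 0]) cylinder(h = 352, r = 16);
  translate([16, 284, 0]) cylinder(h = 352, r = 16);
  translate([295, 284, 0]) cylinder(h = 352, r = 16);
}
translate([-401, 176, 0]) {
  translate([0, 0, 352]) cube([311, 300, 37]);
  translate([16, 16, 0]) cylinder(h = 352, r = 16);
  translate([295, 16, 0]) cylinder(h = 352, r = 16);
  translate([16, 284, 0]) cylinder(h = 352, r = 16);
  translate([295, 284, 0]) cylinder(h = 352, r = 16);
}
translate([1275, 176, 0]) {
  translate([0, 0, 352]) cube([311, 300, 37]);
  translate([16, 16, 0]) cylinder(h = 352, r = 16);
  translate([295, 16, 0]) cylinder(h = 352, r = 16);
  translate([16, 284, 0]) cylinder(h = 352, r = 16);
  translate([295, 284, 0]) cylinder(h = 352, r = 16);
}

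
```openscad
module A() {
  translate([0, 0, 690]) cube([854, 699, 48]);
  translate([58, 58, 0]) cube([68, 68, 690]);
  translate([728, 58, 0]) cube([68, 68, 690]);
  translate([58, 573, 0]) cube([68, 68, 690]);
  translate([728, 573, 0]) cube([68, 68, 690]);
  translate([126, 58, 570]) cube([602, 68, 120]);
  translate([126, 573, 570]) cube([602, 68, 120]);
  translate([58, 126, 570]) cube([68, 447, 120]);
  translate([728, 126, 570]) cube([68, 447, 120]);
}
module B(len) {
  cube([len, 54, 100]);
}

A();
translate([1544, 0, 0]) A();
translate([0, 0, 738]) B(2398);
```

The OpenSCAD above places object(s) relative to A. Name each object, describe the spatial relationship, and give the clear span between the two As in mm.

A is a table. B is a beam. A beam spans the tops of two tables. The clear span between the two tables is 690 mm.

Second table starts at x = 1544; first ends at x = 854; clear span = 1544 − 854 = 690 mm.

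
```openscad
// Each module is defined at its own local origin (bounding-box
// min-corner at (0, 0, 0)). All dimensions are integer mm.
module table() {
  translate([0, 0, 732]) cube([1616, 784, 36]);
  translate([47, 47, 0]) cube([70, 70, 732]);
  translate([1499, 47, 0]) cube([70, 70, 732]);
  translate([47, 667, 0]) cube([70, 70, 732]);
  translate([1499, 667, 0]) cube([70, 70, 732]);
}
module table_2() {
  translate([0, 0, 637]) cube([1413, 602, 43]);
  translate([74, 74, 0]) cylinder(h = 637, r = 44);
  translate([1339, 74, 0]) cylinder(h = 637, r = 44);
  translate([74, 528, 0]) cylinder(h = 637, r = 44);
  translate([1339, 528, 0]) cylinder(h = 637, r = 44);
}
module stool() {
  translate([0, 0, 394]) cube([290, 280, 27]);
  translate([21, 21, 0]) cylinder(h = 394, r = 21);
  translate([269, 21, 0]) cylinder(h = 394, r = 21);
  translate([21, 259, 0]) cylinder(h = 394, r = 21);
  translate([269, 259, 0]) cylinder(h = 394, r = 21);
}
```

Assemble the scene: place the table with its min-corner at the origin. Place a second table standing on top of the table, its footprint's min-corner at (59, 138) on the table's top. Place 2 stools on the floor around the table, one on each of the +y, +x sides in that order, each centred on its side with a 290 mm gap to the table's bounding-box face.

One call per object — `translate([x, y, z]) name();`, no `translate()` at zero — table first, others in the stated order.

table();
translate([59, 138, 768]) table_2();
translate([663, 1074, 0]) stool();
translate([1906, 252, 0]) stool();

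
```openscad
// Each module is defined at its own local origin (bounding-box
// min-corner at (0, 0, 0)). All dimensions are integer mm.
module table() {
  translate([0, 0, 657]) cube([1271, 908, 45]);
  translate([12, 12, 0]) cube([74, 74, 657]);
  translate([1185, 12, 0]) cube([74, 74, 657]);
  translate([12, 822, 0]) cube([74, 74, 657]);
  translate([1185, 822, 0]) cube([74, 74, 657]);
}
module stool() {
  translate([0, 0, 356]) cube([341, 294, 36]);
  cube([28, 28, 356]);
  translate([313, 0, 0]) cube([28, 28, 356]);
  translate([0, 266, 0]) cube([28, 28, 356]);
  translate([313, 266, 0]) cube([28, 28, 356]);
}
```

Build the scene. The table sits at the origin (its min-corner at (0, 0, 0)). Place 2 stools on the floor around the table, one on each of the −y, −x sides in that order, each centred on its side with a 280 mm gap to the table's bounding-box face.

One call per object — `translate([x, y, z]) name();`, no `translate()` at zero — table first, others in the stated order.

table();
translate([465, -574, 0]) stool();
translate([-621, 307, 0]) stool();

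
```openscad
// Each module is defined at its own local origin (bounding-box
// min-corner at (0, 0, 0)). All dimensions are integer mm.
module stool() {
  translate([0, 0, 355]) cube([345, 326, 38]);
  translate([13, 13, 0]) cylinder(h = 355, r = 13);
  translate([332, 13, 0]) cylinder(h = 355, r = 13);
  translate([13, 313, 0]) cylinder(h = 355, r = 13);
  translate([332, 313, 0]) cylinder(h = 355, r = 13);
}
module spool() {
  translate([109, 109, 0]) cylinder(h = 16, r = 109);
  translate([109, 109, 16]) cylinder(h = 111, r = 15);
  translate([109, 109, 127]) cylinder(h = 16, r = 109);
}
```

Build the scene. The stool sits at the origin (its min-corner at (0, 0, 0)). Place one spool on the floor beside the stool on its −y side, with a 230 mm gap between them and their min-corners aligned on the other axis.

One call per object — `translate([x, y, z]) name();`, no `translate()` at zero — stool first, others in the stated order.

stool();
translate([0, -448, 0]) spool();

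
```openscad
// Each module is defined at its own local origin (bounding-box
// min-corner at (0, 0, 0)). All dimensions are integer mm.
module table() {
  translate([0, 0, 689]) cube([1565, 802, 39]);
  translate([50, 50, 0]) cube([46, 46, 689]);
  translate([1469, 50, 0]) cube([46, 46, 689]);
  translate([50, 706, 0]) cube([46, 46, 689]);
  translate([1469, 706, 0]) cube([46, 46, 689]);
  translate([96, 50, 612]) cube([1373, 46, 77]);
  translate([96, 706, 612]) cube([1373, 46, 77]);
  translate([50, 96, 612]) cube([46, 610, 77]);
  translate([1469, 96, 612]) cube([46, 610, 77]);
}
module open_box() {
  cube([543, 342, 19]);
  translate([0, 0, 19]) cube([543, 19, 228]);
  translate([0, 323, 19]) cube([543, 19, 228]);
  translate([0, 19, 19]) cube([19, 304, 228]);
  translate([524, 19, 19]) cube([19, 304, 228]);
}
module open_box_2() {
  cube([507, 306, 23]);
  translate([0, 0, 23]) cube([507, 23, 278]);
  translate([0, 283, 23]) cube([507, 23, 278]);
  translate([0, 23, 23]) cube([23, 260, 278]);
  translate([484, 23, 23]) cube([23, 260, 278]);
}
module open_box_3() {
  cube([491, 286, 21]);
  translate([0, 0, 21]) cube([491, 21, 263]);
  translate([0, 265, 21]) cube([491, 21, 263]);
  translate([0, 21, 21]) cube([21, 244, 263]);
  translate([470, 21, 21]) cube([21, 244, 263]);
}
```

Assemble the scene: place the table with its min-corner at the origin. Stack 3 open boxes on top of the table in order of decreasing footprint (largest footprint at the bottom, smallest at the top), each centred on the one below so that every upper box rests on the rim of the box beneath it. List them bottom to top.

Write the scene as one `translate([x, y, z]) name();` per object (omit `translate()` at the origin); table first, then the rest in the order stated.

table();
translate([511, 230, 728]) open_box();
translate([529, 248, 975]) open_box_2();
translate([537, 258, 1276]) open_box_3();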